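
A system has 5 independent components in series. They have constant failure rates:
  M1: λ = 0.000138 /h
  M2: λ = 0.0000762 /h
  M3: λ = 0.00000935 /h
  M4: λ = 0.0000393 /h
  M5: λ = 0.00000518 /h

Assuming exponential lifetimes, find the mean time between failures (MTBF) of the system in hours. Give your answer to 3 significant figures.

Series of exponential components: λ_sys = Σ λ_i
λ_sys = 0.000138 + 0.0000762 + 0.00000935 + 0.0000393 + 0.00000518 = 2.6803e-04 /h
MTBF = 1 / λ_sys = 3730 h

3730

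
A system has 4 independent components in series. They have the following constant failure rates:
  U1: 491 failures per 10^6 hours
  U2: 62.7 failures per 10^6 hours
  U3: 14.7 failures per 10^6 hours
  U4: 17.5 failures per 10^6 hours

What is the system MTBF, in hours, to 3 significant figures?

1710

Series of exponential components: λ_sys = Σ λ_i
λ_sys = 0.000491 + 0.0000627 + 0.0000147 + 0.0000175 = 5.8590e-04 /h
MTBF = 1 / λ_sys = 1710 h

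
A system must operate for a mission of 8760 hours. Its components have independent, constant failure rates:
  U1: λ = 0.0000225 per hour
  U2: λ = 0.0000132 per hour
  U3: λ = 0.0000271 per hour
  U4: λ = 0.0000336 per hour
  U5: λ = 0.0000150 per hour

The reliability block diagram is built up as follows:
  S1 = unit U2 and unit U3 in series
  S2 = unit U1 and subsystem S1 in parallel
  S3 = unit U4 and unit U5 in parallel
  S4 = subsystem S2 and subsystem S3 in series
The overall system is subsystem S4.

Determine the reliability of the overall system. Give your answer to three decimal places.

R(U1) = exp(−0.0000225 × 8760) = 0.82111
R(U2) = exp(−0.0000132 × 8760) = 0.89080
R(U3) = exp(−0.0000271 × 8760) = 0.78868
R(U4) = exp(−0.0000336 × 8760) = 0.74503
R(U5) = exp(−0.0000150 × 8760) = 0.87687
Series (U2 and U3): 0.89080 × 0.78868 = 0.70256
Parallel (U1 and [0.70256]): 1 − (1 − 0.82111)(1 − 0.70256) = 0.94679
Parallel (U4 and U5): 1 − (1 − 0.74503)(1 − 0.87687) = 0.96861
Series ([0.94679] and [0.96861]): 0.94679 × 0.96861 = 0.917

0.917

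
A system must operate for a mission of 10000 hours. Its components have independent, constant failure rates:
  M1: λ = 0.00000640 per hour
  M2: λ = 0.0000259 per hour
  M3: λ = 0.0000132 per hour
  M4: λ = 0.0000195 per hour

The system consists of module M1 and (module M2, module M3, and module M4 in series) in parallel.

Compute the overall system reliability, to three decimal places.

R(M1) = exp(−0.00000640 × 10000) = 0.93800
R(M2) = exp(−0.0000259 × 10000) = 0.77182
R(M3) = exp(−0.0000132 × 10000) = 0.87634
R(M4) = exp(−0.0000195 × 10000) = 0.82283
Series (M2, M3, and M4): 0.77182 × 0.87634 × 0.82283 = 0.55654
Parallel (M1 and [0.55654]): 1 − (1 − 0.93800)(1 − 0.55654) = 0.973

0.973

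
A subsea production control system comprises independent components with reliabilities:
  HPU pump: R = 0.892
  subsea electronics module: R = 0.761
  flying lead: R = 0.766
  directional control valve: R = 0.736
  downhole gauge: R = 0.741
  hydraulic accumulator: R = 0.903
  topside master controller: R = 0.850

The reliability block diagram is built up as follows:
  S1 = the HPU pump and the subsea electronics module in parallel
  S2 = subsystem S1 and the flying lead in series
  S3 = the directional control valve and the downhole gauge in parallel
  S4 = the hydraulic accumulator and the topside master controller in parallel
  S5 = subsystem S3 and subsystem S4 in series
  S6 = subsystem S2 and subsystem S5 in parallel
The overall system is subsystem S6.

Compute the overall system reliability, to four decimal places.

0.9792

Parallel (HPU pump and subsea electronics module): 1 − (1 − 0.892000)(1 − 0.761000) = 0.974188
Series ([0.974188] and flying lead): 0.974188 × 0.766000 = 0.746228
Parallel (directional control valve and downhole gauge): 1 − (1 − 0.736000)(1 − 0.741000) = 0.931624
Parallel (hydraulic accumulator and topside master controller): 1 − (1 − 0.903000)(1 − 0.850000) = 0.985450
Series ([0.931624] and [0.985450]): 0.931624 × 0.985450 = 0.918069
Parallel ([0.746228] and [0.918069]): 1 − (1 − 0.746228)(1 − 0.918069) = 0.9792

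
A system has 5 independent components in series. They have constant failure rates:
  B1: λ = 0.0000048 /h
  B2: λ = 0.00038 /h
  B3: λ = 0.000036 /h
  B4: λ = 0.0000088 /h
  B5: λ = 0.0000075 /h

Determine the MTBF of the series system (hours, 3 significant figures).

2290

Series of exponential components: λ_sys = Σ λ_i
λ_sys = 0.0000048 + 0.00038 + 0.000036 + 0.0000088 + 0.0000075 = 4.3710e-04 /h
MTBF = 1 / λ_sys = 2290 h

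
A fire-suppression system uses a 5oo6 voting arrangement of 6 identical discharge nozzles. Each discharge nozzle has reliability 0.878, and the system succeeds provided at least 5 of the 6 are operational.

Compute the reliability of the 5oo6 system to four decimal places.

R = Σ_{i=5}^{6} C(6,i) p^i (1−p)^{6−i} with p = 0.878
C(6,5)·0.878^5·0.122^1 = 0.381930
C(6,6)·0.878^6·0.122^0 = 0.458107
Sum = 0.8400

0.8400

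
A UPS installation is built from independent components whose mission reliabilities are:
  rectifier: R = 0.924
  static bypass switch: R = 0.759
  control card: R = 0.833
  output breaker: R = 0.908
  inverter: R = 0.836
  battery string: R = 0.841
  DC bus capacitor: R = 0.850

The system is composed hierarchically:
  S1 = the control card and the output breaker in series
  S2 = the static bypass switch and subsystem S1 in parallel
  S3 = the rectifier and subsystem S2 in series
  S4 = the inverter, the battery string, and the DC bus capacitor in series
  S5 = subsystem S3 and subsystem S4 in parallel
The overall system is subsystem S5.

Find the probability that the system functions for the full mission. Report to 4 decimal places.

Series (control card and output breaker): 0.833000 × 0.908000 = 0.756364
Parallel (static bypass switch and [0.756364]): 1 − (1 − 0.759000)(1 − 0.756364) = 0.941284
Series (rectifier and [0.941284]): 0.924000 × 0.941284 = 0.869746
Series (inverter, battery string, and DC bus capacitor): 0.836000 × 0.841000 × 0.850000 = 0.597615
Parallel ([0.869746] and [0.597615]): 1 − (1 − 0.869746)(1 − 0.597615) = 0.9476

0.9476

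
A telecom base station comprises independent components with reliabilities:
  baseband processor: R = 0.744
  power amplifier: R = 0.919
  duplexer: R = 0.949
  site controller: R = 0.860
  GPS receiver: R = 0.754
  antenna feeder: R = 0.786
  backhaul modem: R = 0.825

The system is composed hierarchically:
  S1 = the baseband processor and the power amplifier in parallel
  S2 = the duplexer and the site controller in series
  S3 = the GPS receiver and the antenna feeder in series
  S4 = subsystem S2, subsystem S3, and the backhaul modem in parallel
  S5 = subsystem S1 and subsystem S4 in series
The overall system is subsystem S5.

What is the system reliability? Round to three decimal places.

0.966

Parallel (baseband processor and power amplifier): 1 − (1 − 0.74400)(1 − 0.91900) = 0.97926
Series (duplexer and site controller): 0.94900 × 0.86000 = 0.81614
Series (GPS receiver and antenna feeder): 0.75400 × 0.78600 = 0.59264
Parallel ([0.81614], [0.59264], and backhaul modem): 1 − (1 − 0.81614)(1 − 0.59264)(1 − 0.82500) = 0.98689
Series ([0.97926] and [0.98689]): 0.97926 × 0.98689 = 0.966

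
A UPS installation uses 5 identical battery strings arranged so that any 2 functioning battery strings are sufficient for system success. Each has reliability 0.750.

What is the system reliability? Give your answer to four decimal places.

R = Σ_{i=2}^{5} C(5,i) p^i (1−p)^{5−i} with p = 0.750
C(5,2)·0.750^2·0.250^3 = 0.087891
C(5,3)·0.750^3·0.250^2 = 0.263672
C(5,4)·0.750^4·0.250^1 = 0.395508
C(5,5)·0.750^5·0.250^0 = 0.237305
Sum = 0.9844

0.9844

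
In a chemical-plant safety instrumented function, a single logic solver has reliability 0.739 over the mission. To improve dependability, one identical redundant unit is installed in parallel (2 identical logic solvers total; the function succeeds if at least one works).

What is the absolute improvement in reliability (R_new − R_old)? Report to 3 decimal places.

R_before = 0.739
R_after = 1 − (1 − 0.739)^2 = 0.932
ΔR = 0.932 − 0.739 = 0.193

0.193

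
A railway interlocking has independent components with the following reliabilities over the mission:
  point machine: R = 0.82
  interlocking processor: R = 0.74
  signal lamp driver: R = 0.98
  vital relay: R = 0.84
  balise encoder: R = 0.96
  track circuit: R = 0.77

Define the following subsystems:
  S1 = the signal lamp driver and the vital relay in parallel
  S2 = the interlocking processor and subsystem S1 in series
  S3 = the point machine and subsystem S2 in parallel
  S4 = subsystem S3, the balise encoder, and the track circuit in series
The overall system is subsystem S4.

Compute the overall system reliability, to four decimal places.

Parallel (signal lamp driver and vital relay): 1 − (1 − 0.980000)(1 − 0.840000) = 0.996800
Series (interlocking processor and [0.996800]): 0.740000 × 0.996800 = 0.737632
Parallel (point machine and [0.737632]): 1 − (1 − 0.820000)(1 − 0.737632) = 0.952774
Series ([0.952774], balise encoder, and track circuit): 0.952774 × 0.960000 × 0.770000 = 0.7043

0.7043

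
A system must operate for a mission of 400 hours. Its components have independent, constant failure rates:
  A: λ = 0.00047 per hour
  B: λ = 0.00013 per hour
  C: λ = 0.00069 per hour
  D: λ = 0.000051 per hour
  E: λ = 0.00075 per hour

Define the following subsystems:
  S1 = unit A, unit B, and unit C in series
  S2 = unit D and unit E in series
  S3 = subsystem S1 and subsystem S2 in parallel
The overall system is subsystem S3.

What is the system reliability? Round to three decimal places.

0.889

R(A) = exp(−0.00047 × 400) = 0.82861
R(B) = exp(−0.00013 × 400) = 0.94933
R(C) = exp(−0.00069 × 400) = 0.75881
R(D) = exp(−0.000051 × 400) = 0.97981
R(E) = exp(−0.00075 × 400) = 0.74082
Series (A, B, and C): 0.82861 × 0.94933 × 0.75881 = 0.59690
Series (D and E): 0.97981 × 0.74082 = 0.72586
Parallel ([0.59690] and [0.72586]): 1 − (1 − 0.59690)(1 − 0.72586) = 0.889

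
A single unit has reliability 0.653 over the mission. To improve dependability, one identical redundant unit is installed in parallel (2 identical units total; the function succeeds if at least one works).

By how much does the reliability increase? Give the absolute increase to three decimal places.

R_before = 0.653
R_after = 1 − (1 − 0.653)^2 = 0.880
ΔR = 0.880 − 0.653 = 0.227

0.227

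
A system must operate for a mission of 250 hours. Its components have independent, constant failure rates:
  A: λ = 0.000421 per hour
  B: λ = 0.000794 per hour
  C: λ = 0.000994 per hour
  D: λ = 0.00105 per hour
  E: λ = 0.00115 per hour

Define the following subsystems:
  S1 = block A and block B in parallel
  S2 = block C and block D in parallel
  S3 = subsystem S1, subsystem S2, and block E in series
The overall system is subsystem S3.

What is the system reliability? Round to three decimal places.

0.699

R(A) = exp(−0.000421 × 250) = 0.90010
R(B) = exp(−0.000794 × 250) = 0.81996
R(C) = exp(−0.000994 × 250) = 0.77997
R(D) = exp(−0.00105 × 250) = 0.76913
R(E) = exp(−0.00115 × 250) = 0.75014
Parallel (A and B): 1 − (1 − 0.90010)(1 − 0.81996) = 0.98201
Parallel (C and D): 1 − (1 − 0.77997)(1 − 0.76913) = 0.94920
Series ([0.98201], [0.94920], and E): 0.98201 × 0.94920 × 0.75014 = 0.699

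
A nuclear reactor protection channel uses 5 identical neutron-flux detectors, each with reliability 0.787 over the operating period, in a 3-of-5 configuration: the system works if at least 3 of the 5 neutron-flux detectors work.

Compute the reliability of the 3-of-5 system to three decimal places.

0.932

R = Σ_{i=3}^{5} C(5,i) p^i (1−p)^{5−i} with p = 0.787
C(5,3)·0.787^3·0.213^2 = 0.22115
C(5,4)·0.787^4·0.213^1 = 0.40855
C(5,5)·0.787^5·0.213^0 = 0.30191
Sum = 0.932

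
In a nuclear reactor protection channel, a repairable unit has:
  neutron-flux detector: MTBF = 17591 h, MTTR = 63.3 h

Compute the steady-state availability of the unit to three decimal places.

A(neutron-flux detector) = MTBF/(MTBF+MTTR) = 17591/(17591+63.3) = 0.996

0.996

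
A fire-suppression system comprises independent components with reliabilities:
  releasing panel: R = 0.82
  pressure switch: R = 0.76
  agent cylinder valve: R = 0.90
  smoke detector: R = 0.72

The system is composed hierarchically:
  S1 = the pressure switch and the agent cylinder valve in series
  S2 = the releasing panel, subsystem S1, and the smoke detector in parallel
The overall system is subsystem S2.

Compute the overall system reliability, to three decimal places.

0.984

Series (pressure switch and agent cylinder valve): 0.76000 × 0.90000 = 0.68400
Parallel (releasing panel, [0.68400], and smoke detector): 1 − (1 − 0.82000)(1 − 0.68400)(1 − 0.72000) = 0.984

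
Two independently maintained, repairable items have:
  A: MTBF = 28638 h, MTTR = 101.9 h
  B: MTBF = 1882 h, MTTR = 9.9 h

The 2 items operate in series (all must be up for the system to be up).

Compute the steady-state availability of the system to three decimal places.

A(A) = MTBF/(MTBF+MTTR) = 28638/(28638+101.9) = 0.996454
A(B) = MTBF/(MTBF+MTTR) = 1882/(1882+9.9) = 0.994767
Series availability: 0.996454 × 0.994767 = 0.991

0.991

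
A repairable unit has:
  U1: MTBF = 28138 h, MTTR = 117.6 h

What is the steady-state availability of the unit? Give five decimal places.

A(U1) = MTBF/(MTBF+MTTR) = 28138/(28138+117.6) = 0.99584

0.99584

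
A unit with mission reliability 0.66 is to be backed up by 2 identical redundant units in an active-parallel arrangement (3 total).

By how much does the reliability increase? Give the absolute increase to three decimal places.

R_before = 0.66
R_after = 1 − (1 − 0.66)^3 = 0.961
ΔR = 0.961 − 0.66 = 0.301

0.301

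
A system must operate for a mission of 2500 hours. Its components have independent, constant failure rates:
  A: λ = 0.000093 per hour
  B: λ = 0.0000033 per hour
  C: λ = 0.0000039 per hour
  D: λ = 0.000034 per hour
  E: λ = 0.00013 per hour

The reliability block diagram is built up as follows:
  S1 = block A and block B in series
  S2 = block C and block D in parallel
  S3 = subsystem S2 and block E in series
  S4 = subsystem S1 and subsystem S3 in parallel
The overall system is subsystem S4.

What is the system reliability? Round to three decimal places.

0.941

R(A) = exp(−0.000093 × 2500) = 0.79255
R(B) = exp(−0.0000033 × 2500) = 0.99178
R(C) = exp(−0.0000039 × 2500) = 0.99030
R(D) = exp(−0.000034 × 2500) = 0.91851
R(E) = exp(−0.00013 × 2500) = 0.72253
Series (A and B): 0.79255 × 0.99178 = 0.78604
Parallel (C and D): 1 − (1 − 0.99030)(1 − 0.91851) = 0.99921
Series ([0.99921] and E): 0.99921 × 0.72253 = 0.72196
Parallel ([0.78604] and [0.72196]): 1 − (1 − 0.78604)(1 − 0.72196) = 0.941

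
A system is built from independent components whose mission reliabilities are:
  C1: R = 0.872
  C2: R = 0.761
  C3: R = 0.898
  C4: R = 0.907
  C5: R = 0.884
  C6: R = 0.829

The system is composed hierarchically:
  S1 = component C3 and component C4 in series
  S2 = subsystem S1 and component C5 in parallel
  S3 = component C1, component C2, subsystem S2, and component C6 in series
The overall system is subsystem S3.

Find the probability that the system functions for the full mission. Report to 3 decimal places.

0.538

Series (C3 and C4): 0.89800 × 0.90700 = 0.81449
Parallel ([0.81449] and C5): 1 − (1 − 0.81449)(1 − 0.88400) = 0.97848
Series (C1, C2, [0.97848], and C6): 0.87200 × 0.76100 × 0.97848 × 0.82900 = 0.538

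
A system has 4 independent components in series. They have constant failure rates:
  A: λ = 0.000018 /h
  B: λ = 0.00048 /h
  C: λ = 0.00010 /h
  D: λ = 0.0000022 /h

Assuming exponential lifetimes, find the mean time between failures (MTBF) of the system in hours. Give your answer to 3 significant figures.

1670

Series of exponential components: λ_sys = Σ λ_i
λ_sys = 0.000018 + 0.00048 + 0.00010 + 0.0000022 = 6.0020e-04 /h
MTBF = 1 / λ_sys = 1670 h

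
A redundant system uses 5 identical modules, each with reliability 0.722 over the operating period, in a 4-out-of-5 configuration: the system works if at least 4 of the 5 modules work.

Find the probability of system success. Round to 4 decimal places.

0.5739

R = Σ_{i=4}^{5} C(5,i) p^i (1−p)^{5−i} with p = 0.722
C(5,4)·0.722^4·0.278^1 = 0.377714
C(5,5)·0.722^5·0.278^0 = 0.196194
Sum = 0.5739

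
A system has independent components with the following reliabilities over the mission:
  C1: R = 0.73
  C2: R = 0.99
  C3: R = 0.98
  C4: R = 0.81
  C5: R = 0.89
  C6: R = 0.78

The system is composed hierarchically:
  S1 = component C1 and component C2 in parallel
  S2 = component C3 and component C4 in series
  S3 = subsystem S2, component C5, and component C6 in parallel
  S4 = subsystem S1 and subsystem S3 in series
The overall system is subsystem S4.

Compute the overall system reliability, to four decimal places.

0.9923

Parallel (C1 and C2): 1 − (1 − 0.730000)(1 − 0.990000) = 0.997300
Series (C3 and C4): 0.980000 × 0.810000 = 0.793800
Parallel ([0.793800], C5, and C6): 1 − (1 − 0.793800)(1 − 0.890000)(1 − 0.780000) = 0.995010
Series ([0.997300] and [0.995010]): 0.997300 × 0.995010 = 0.9923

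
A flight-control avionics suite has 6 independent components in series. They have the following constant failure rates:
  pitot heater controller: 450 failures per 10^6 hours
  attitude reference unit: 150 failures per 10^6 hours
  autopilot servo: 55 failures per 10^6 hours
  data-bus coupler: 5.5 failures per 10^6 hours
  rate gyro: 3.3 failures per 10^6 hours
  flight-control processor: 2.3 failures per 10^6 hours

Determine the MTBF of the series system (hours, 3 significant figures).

Series of exponential components: λ_sys = Σ λ_i
λ_sys = 0.00045 + 0.00015 + 0.000055 + 0.0000055 + 0.0000033 + 0.0000023 = 6.6610e-04 /h
MTBF = 1 / λ_sys = 1500 h

1500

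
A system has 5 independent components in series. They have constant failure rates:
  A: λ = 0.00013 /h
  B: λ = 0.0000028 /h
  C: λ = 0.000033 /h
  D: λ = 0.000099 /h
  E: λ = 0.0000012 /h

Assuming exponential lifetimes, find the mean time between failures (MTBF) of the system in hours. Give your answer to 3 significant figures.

3760

Series of exponential components: λ_sys = Σ λ_i
λ_sys = 0.00013 + 0.0000028 + 0.000033 + 0.000099 + 0.0000012 = 2.6600e-04 /h
MTBF = 1 / λ_sys = 3760 h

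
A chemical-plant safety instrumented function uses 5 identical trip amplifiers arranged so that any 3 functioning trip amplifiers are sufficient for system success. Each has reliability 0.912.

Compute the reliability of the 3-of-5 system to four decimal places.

0.9941

R = Σ_{i=3}^{5} C(5,i) p^i (1−p)^{5−i} with p = 0.912
C(5,3)·0.912^3·0.088^2 = 0.058742
C(5,4)·0.912^4·0.088^1 = 0.304391
C(5,5)·0.912^5·0.088^0 = 0.630920
Sum = 0.9941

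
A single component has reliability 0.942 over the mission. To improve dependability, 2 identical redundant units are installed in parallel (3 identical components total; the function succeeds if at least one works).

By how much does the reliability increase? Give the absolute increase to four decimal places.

0.0578

R_before = 0.942
R_after = 1 − (1 − 0.942)^3 = 0.9998
ΔR = 0.9998 − 0.942 = 0.0578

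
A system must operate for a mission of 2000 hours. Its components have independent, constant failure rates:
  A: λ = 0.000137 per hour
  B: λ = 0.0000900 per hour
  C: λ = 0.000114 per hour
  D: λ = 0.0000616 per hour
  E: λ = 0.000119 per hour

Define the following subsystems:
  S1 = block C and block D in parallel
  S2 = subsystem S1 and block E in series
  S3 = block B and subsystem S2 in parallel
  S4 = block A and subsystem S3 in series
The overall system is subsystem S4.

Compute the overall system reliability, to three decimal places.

0.731

R(A) = exp(−0.000137 × 2000) = 0.76033
R(B) = exp(−0.0000900 × 2000) = 0.83527
R(C) = exp(−0.000114 × 2000) = 0.79612
R(D) = exp(−0.0000616 × 2000) = 0.88409
R(E) = exp(−0.000119 × 2000) = 0.78820
Parallel (C and D): 1 − (1 − 0.79612)(1 − 0.88409) = 0.97637
Series ([0.97637] and E): 0.97637 × 0.78820 = 0.76957
Parallel (B and [0.76957]): 1 − (1 − 0.83527)(1 − 0.76957) = 0.96204
Series (A and [0.96204]): 0.76033 × 0.96204 = 0.731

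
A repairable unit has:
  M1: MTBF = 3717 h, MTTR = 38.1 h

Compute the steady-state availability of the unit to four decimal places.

0.9899

A(M1) = MTBF/(MTBF+MTTR) = 3717/(3717+38.1) = 0.9899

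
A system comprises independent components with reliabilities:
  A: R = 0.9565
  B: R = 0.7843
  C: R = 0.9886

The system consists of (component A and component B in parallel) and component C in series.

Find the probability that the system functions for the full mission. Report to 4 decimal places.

0.9793

Parallel (A and B): 1 − (1 − 0.956500)(1 − 0.784300) = 0.990617
Series ([0.990617] and C): 0.990617 × 0.988600 = 0.9793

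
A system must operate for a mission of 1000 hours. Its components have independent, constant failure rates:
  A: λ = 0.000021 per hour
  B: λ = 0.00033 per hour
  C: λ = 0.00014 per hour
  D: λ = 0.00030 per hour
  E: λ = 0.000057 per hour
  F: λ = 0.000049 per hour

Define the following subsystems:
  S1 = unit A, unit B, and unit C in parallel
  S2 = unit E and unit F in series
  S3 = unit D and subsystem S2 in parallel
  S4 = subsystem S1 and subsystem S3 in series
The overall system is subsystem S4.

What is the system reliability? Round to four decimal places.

0.9732

R(A) = exp(−0.000021 × 1000) = 0.979219
R(B) = exp(−0.00033 × 1000) = 0.718924
R(C) = exp(−0.00014 × 1000) = 0.869358
R(D) = exp(−0.00030 × 1000) = 0.740818
R(E) = exp(−0.000057 × 1000) = 0.944594
R(F) = exp(−0.000049 × 1000) = 0.952181
Parallel (A, B, and C): 1 − (1 − 0.979219)(1 − 0.718924)(1 − 0.869358) = 0.999237
Series (E and F): 0.944594 × 0.952181 = 0.899424
Parallel (D and [0.899424]): 1 − (1 − 0.740818)(1 − 0.899424) = 0.973933
Series ([0.999237] and [0.973933]): 0.999237 × 0.973933 = 0.9732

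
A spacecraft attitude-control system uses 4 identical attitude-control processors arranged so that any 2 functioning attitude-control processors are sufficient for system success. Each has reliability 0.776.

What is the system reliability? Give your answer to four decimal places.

R = Σ_{i=2}^{4} C(4,i) p^i (1−p)^{4−i} with p = 0.776
C(4,2)·0.776^2·0.224^2 = 0.181289
C(4,3)·0.776^3·0.224^1 = 0.418691
C(4,4)·0.776^4·0.224^0 = 0.362616
Sum = 0.9626

0.9626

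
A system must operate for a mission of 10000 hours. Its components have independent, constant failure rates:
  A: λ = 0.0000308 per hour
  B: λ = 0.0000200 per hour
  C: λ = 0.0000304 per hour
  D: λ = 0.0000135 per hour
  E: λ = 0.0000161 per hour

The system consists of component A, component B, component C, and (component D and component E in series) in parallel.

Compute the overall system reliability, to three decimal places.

R(A) = exp(−0.0000308 × 10000) = 0.73492
R(B) = exp(−0.0000200 × 10000) = 0.81873
R(C) = exp(−0.0000304 × 10000) = 0.73786
R(D) = exp(−0.0000135 × 10000) = 0.87372
R(E) = exp(−0.0000161 × 10000) = 0.85129
Series (D and E): 0.87372 × 0.85129 = 0.74379
Parallel (A, B, C, and [0.74379]): 1 − (1 − 0.73492)(1 − 0.81873)(1 − 0.73786)(1 − 0.74379) = 0.997

0.997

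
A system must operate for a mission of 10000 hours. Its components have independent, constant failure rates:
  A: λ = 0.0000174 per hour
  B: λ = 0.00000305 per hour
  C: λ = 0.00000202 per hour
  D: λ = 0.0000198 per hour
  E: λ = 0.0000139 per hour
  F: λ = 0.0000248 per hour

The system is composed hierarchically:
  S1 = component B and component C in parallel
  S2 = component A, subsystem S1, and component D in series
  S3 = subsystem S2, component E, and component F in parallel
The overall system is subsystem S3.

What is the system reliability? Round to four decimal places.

0.9911

R(A) = exp(−0.0000174 × 10000) = 0.840297
R(B) = exp(−0.00000305 × 10000) = 0.969960
R(C) = exp(−0.00000202 × 10000) = 0.980003
R(D) = exp(−0.0000198 × 10000) = 0.820370
R(E) = exp(−0.0000139 × 10000) = 0.870228
R(F) = exp(−0.0000248 × 10000) = 0.780360
Parallel (B and C): 1 − (1 − 0.969960)(1 − 0.980003) = 0.999399
Series (A, [0.999399], and D): 0.840297 × 0.999399 × 0.820370 = 0.688940
Parallel ([0.688940], E, and F): 1 − (1 − 0.688940)(1 − 0.870228)(1 − 0.780360) = 0.9911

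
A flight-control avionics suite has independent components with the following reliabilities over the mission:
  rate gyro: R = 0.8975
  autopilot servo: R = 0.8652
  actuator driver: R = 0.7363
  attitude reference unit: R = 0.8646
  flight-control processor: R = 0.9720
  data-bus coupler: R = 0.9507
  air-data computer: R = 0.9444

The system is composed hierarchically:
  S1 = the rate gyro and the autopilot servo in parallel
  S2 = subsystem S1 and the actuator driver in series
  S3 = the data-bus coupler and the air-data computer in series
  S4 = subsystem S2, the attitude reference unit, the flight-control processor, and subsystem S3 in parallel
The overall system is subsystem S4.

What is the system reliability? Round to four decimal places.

Parallel (rate gyro and autopilot servo): 1 − (1 − 0.897500)(1 − 0.865200) = 0.986183
Series ([0.986183] and actuator driver): 0.986183 × 0.736300 = 0.726127
Series (data-bus coupler and air-data computer): 0.950700 × 0.944400 = 0.897841
Parallel ([0.726127], attitude reference unit, flight-control processor, and [0.897841]): 1 − (1 − 0.726127)(1 − 0.864600)(1 − 0.972000)(1 − 0.897841) = 0.9999

0.9999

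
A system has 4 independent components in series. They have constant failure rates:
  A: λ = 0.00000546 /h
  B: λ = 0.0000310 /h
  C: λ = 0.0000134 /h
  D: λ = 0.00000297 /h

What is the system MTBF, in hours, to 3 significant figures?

18900

Series of exponential components: λ_sys = Σ λ_i
λ_sys = 0.00000546 + 0.0000310 + 0.0000134 + 0.00000297 = 5.2830e-05 /h
MTBF = 1 / λ_sys = 18900 h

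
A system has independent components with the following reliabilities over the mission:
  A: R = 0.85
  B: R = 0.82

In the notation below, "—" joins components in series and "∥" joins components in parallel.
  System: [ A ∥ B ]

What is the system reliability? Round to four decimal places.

Parallel (A and B): 1 − (1 − 0.850000)(1 − 0.820000) = 0.9730

0.9730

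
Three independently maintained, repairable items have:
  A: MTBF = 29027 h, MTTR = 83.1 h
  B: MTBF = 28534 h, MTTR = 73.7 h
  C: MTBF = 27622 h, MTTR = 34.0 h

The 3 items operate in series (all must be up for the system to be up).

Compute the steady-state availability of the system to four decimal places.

0.9934

A(A) = MTBF/(MTBF+MTTR) = 29027/(29027+83.1) = 0.997145
A(B) = MTBF/(MTBF+MTTR) = 28534/(28534+73.7) = 0.997424
A(C) = MTBF/(MTBF+MTTR) = 27622/(27622+34.0) = 0.998771
Series availability: 0.997145 × 0.997424 × 0.998771 = 0.9934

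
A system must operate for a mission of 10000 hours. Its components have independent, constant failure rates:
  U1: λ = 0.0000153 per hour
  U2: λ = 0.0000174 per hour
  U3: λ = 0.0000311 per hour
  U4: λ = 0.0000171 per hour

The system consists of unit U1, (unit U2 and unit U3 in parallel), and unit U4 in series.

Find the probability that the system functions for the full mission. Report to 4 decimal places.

0.6924

R(U1) = exp(−0.0000153 × 10000) = 0.858130
R(U2) = exp(−0.0000174 × 10000) = 0.840297
R(U3) = exp(−0.0000311 × 10000) = 0.732714
R(U4) = exp(−0.0000171 × 10000) = 0.842822
Parallel (U2 and U3): 1 − (1 − 0.840297)(1 − 0.732714) = 0.957314
Series (U1, [0.957314], and U4): 0.858130 × 0.957314 × 0.842822 = 0.6924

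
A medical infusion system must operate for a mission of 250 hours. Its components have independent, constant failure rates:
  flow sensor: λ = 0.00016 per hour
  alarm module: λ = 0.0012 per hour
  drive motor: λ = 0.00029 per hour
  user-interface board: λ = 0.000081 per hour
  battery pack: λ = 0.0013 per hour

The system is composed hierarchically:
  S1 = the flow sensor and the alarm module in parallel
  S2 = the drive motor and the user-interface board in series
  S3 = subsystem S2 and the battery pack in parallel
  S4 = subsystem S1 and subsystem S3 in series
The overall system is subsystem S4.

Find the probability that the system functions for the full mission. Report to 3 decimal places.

R(flow sensor) = exp(−0.00016 × 250) = 0.96079
R(alarm module) = exp(−0.0012 × 250) = 0.74082
R(drive motor) = exp(−0.00029 × 250) = 0.93007
R(user-interface board) = exp(−0.000081 × 250) = 0.97995
R(battery pack) = exp(−0.0013 × 250) = 0.72253
Parallel (flow sensor and alarm module): 1 − (1 − 0.96079)(1 − 0.74082) = 0.98984
Series (drive motor and user-interface board): 0.93007 × 0.97995 = 0.91142
Parallel ([0.91142] and battery pack): 1 − (1 − 0.91142)(1 − 0.72253) = 0.97542
Series ([0.98984] and [0.97542]): 0.98984 × 0.97542 = 0.966

0.966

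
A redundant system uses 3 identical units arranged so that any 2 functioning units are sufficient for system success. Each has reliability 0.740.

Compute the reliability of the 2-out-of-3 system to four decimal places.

R = Σ_{i=2}^{3} C(3,i) p^i (1−p)^{3−i} with p = 0.740
C(3,2)·0.740^2·0.260^1 = 0.427128
C(3,3)·0.740^3·0.260^0 = 0.405224
Sum = 0.8324

0.8324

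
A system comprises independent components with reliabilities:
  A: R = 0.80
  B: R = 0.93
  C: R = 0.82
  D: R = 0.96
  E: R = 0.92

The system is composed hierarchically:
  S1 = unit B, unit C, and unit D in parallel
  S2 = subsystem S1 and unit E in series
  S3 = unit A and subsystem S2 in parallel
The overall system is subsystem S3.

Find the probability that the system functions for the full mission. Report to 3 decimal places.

0.984

Parallel (B, C, and D): 1 − (1 − 0.93000)(1 − 0.82000)(1 − 0.96000) = 0.99950
Series ([0.99950] and E): 0.99950 × 0.92000 = 0.91954
Parallel (A and [0.91954]): 1 − (1 − 0.80000)(1 − 0.91954) = 0.984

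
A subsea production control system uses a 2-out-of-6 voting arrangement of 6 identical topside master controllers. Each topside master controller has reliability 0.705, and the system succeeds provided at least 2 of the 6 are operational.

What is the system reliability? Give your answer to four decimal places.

R = Σ_{i=2}^{6} C(6,i) p^i (1−p)^{6−i} with p = 0.705
C(6,2)·0.705^2·0.295^4 = 0.056462
C(6,3)·0.705^3·0.295^3 = 0.179913
C(6,4)·0.705^4·0.295^2 = 0.322472
C(6,5)·0.705^5·0.295^1 = 0.308261
C(6,6)·0.705^6·0.295^0 = 0.122782
Sum = 0.9899

0.9899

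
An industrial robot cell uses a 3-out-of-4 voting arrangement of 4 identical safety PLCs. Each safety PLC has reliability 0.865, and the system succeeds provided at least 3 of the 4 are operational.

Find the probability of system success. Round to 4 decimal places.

0.9093

R = Σ_{i=3}^{4} C(4,i) p^i (1−p)^{4−i} with p = 0.865
C(4,3)·0.865^3·0.135^1 = 0.349496
C(4,4)·0.865^4·0.135^0 = 0.559841
Sum = 0.9093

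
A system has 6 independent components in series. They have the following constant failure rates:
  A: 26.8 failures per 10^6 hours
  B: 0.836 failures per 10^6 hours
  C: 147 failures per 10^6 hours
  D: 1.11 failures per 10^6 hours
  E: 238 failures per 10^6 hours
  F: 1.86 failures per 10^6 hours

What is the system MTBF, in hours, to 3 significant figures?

Series of exponential components: λ_sys = Σ λ_i
λ_sys = 0.0000268 + 0.000000836 + 0.000147 + 0.00000111 + 0.000238 + 0.00000186 = 4.1561e-04 /h
MTBF = 1 / λ_sys = 2410 h

2410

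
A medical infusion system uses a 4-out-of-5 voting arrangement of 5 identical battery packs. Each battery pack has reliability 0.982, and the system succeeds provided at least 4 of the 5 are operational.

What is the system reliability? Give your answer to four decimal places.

0.9969

R = Σ_{i=4}^{5} C(5,i) p^i (1−p)^{5−i} with p = 0.982
C(5,4)·0.982^4·0.018^1 = 0.083693
C(5,5)·0.982^5·0.018^0 = 0.913182
Sum = 0.9969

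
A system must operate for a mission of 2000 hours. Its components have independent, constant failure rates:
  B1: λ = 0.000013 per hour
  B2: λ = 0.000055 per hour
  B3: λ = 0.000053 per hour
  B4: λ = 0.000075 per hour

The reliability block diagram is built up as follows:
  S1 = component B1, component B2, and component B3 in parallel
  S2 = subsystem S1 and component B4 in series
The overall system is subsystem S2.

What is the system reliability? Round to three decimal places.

0.860

R(B1) = exp(−0.000013 × 2000) = 0.97434
R(B2) = exp(−0.000055 × 2000) = 0.89583
R(B3) = exp(−0.000053 × 2000) = 0.89942
R(B4) = exp(−0.000075 × 2000) = 0.86071
Parallel (B1, B2, and B3): 1 − (1 − 0.97434)(1 − 0.89583)(1 − 0.89942) = 0.99973
Series ([0.99973] and B4): 0.99973 × 0.86071 = 0.860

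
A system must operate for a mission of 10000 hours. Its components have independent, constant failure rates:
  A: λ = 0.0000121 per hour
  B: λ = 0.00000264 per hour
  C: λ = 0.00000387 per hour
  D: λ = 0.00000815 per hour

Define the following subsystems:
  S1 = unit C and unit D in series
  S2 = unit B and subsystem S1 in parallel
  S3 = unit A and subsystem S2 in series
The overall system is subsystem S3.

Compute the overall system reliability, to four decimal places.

0.8834

R(A) = exp(−0.0000121 × 10000) = 0.886034
R(B) = exp(−0.00000264 × 10000) = 0.973945
R(C) = exp(−0.00000387 × 10000) = 0.962039
R(D) = exp(−0.00000815 × 10000) = 0.921733
Series (C and D): 0.962039 × 0.921733 = 0.886743
Parallel (B and [0.886743]): 1 − (1 − 0.973945)(1 − 0.886743) = 0.997049
Series (A and [0.997049]): 0.886034 × 0.997049 = 0.8834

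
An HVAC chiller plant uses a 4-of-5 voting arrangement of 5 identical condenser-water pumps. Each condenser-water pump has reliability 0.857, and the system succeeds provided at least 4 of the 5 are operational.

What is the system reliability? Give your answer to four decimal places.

0.8480

R = Σ_{i=4}^{5} C(5,i) p^i (1−p)^{5−i} with p = 0.857
C(5,4)·0.857^4·0.143^1 = 0.385682
C(5,5)·0.857^5·0.143^0 = 0.462279
Sum = 0.8480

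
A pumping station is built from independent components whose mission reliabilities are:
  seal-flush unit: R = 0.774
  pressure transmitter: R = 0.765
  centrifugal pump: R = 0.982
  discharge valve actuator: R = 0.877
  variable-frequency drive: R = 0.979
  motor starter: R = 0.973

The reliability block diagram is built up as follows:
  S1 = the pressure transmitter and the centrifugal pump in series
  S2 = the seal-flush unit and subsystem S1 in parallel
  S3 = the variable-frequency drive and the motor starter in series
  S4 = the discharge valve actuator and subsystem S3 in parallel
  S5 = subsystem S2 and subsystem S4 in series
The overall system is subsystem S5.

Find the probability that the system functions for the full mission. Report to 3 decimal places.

Series (pressure transmitter and centrifugal pump): 0.76500 × 0.98200 = 0.75123
Parallel (seal-flush unit and [0.75123]): 1 − (1 − 0.77400)(1 − 0.75123) = 0.94378
Series (variable-frequency drive and motor starter): 0.97900 × 0.97300 = 0.95257
Parallel (discharge valve actuator and [0.95257]): 1 − (1 − 0.87700)(1 − 0.95257) = 0.99417
Series ([0.94378] and [0.99417]): 0.94378 × 0.99417 = 0.938

0.938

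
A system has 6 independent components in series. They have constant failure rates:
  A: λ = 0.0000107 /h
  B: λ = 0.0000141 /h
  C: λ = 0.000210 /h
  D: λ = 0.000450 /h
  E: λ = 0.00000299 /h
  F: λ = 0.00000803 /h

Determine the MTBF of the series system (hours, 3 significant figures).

1440

Series of exponential components: λ_sys = Σ λ_i
λ_sys = 0.0000107 + 0.0000141 + 0.000210 + 0.000450 + 0.00000299 + 0.00000803 = 6.9582e-04 /h
MTBF = 1 / λ_sys = 1440 h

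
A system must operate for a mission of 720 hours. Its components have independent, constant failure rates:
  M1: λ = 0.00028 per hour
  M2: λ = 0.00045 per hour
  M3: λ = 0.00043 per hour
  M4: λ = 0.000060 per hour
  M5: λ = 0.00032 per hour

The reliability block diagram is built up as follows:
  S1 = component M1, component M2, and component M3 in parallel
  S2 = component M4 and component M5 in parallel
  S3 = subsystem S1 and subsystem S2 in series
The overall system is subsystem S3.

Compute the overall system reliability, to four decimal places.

0.9780

R(M1) = exp(−0.00028 × 720) = 0.817422
R(M2) = exp(−0.00045 × 720) = 0.723250
R(M3) = exp(−0.00043 × 720) = 0.733740
R(M4) = exp(−0.000060 × 720) = 0.957720
R(M5) = exp(−0.00032 × 720) = 0.794216
Parallel (M1, M2, and M3): 1 − (1 − 0.817422)(1 − 0.723250)(1 − 0.733740) = 0.986546
Parallel (M4 and M5): 1 − (1 − 0.957720)(1 − 0.794216) = 0.991299
Series ([0.986546] and [0.991299]): 0.986546 × 0.991299 = 0.9780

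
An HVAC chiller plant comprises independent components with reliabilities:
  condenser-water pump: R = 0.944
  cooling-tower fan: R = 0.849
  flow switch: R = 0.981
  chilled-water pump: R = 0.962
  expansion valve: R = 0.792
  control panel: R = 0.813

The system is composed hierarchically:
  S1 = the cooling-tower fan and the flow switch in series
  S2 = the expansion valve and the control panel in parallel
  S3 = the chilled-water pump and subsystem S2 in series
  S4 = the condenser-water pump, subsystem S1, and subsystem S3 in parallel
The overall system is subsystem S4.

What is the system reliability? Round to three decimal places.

0.999

Series (cooling-tower fan and flow switch): 0.84900 × 0.98100 = 0.83287
Parallel (expansion valve and control panel): 1 − (1 − 0.79200)(1 − 0.81300) = 0.96110
Series (chilled-water pump and [0.96110]): 0.96200 × 0.96110 = 0.92458
Parallel (condenser-water pump, [0.83287], and [0.92458]): 1 − (1 − 0.94400)(1 − 0.83287)(1 − 0.92458) = 0.999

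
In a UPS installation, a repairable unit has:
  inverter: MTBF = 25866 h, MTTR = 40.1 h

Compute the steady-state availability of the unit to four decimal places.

0.9985

A(inverter) = MTBF/(MTBF+MTTR) = 25866/(25866+40.1) = 0.9985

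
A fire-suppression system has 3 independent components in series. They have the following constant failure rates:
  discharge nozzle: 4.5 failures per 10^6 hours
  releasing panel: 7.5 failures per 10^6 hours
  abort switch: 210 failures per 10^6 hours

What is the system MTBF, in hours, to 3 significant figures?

4500

Series of exponential components: λ_sys = Σ λ_i
λ_sys = 0.0000045 + 0.0000075 + 0.00021 = 2.2200e-04 /h
MTBF = 1 / λ_sys = 4500 h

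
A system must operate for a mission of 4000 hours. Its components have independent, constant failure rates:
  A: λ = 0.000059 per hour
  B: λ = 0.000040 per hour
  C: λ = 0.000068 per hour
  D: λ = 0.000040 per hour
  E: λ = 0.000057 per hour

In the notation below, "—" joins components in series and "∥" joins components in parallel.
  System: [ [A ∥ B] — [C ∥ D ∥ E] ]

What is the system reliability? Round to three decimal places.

R(A) = exp(−0.000059 × 4000) = 0.78978
R(B) = exp(−0.000040 × 4000) = 0.85214
R(C) = exp(−0.000068 × 4000) = 0.76185
R(D) = exp(−0.000040 × 4000) = 0.85214
R(E) = exp(−0.000057 × 4000) = 0.79612
Parallel (A and B): 1 − (1 − 0.78978)(1 − 0.85214) = 0.96892
Parallel (C, D, and E): 1 − (1 − 0.76185)(1 − 0.85214)(1 − 0.79612) = 0.99282
Series ([0.96892] and [0.99282]): 0.96892 × 0.99282 = 0.962

0.962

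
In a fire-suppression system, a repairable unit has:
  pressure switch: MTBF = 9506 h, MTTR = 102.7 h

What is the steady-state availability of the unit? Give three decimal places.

0.989

A(pressure switch) = MTBF/(MTBF+MTTR) = 9506/(9506+102.7) = 0.989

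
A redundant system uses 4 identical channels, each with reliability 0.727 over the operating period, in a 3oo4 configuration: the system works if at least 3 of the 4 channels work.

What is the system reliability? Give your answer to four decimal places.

0.6989

R = Σ_{i=3}^{4} C(4,i) p^i (1−p)^{4−i} with p = 0.727
C(4,3)·0.727^3·0.273^1 = 0.419591
C(4,4)·0.727^4·0.273^0 = 0.279343
Sum = 0.6989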